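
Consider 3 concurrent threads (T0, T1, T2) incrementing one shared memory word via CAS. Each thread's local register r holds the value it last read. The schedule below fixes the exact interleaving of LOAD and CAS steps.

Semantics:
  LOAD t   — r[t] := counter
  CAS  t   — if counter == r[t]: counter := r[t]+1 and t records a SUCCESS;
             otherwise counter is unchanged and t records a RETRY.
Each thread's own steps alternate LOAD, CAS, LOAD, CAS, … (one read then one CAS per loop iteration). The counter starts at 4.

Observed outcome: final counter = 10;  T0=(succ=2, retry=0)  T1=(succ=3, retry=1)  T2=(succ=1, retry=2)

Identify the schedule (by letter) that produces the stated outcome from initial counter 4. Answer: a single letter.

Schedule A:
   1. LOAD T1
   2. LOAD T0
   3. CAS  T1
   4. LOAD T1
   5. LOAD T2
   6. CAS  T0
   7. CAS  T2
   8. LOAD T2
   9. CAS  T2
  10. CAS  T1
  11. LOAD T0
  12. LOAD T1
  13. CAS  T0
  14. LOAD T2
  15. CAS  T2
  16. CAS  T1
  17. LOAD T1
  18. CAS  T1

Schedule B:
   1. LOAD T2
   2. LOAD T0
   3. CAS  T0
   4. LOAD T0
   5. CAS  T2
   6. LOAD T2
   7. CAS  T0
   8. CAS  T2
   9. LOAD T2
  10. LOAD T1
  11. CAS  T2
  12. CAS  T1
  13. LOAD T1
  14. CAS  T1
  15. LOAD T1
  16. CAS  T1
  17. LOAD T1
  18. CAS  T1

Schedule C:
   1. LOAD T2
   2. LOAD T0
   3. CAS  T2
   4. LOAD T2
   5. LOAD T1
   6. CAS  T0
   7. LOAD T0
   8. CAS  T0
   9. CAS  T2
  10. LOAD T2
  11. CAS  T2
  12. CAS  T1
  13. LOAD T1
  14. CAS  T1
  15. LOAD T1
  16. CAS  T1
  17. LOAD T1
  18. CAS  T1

Tracing schedule B:
T2 LOAD — after: cnt=4, r=4 — load
T0 LOAD — after: cnt=4, r=4 — load
T0 CAS — after: cnt=5, r=4 — ok
T0 LOAD — after: cnt=5, r=5 — load
T2 CAS — after: cnt=5, r=4 — retry
T2 LOAD — after: cnt=5, r=5 — load
T0 CAS — after: cnt=6, r=5 — ok
T2 CAS — after: cnt=6, r=5 — retry
T2 LOAD — after: cnt=6, r=6 — load
T1 LOAD — after: cnt=6, r=6 — load
T2 CAS — after: cnt=7, r=6 — ok
T1 CAS — after: cnt=7, r=6 — retry
T1 LOAD — after: cnt=7, r=7 — load
T1 CAS — after: cnt=8, r=7 — ok
T1 LOAD — after: cnt=8, r=8 — load
T1 CAS — after: cnt=9, r=8 — ok
T1 LOAD — after: cnt=9, r=9 — load
T1 CAS — after: cnt=10, r=9 — ok

B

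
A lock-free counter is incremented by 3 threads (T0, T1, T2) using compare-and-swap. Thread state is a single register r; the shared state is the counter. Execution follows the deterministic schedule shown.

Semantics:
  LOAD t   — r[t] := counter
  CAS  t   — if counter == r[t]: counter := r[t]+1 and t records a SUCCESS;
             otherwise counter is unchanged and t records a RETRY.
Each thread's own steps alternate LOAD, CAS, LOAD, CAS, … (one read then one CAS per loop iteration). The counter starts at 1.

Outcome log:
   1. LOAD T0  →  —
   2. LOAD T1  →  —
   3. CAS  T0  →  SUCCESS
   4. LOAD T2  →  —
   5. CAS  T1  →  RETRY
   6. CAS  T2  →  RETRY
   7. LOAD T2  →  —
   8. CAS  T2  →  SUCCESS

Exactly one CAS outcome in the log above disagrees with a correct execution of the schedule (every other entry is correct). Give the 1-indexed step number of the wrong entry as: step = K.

Reference trace:
[1] T0.load  rd  (counter 1, T0.r 1)
[2] T1.load  rd  (counter 1, T1.r 1)
[3] T0.cas  hit  (counter 2, T0.r 1)
[4] T2.load  rd  (counter 2, T2.r 2)
[5] T1.cas  miss  (counter 2, T1.r 1)
[6] T2.cas  hit  (counter 3, T2.r 2)
[7] T2.load  rd  (counter 3, T2.r 3)
[8] T2.cas  hit  (counter 4, T2.r 3)
Flip is step 6.

step = 6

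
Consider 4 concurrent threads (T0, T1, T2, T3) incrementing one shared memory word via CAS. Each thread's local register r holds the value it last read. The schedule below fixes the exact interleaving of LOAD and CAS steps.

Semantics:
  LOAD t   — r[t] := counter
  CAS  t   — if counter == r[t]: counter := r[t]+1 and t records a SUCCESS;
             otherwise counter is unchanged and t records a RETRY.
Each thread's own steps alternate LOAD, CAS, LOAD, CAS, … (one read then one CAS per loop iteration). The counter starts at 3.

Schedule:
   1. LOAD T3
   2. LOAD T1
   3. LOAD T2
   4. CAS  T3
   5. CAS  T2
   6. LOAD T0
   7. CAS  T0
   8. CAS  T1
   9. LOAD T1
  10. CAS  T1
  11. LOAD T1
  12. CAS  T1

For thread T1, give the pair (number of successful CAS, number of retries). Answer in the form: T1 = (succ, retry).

T1 = (2, 1)

1. LOAD T3 → mem=3 r[T3]=3 [LOAD]
2. LOAD T1 → mem=3 r[T1]=3 [LOAD]
3. LOAD T2 → mem=3 r[T2]=3 [LOAD]
4. CAS T3 → mem=4 r[T3]=3 [OK]
5. CAS T2 → mem=4 r[T2]=3 [RETRY]
6. LOAD T0 → mem=4 r[T0]=4 [LOAD]
7. CAS T0 → mem=5 r[T0]=4 [OK]
8. CAS T1 → mem=5 r[T1]=3 [RETRY]
9. LOAD T1 → mem=5 r[T1]=5 [LOAD]
10. CAS T1 → mem=6 r[T1]=5 [OK]
11. LOAD T1 → mem=6 r[T1]=6 [LOAD]
12. CAS T1 → mem=7 r[T1]=6 [OK]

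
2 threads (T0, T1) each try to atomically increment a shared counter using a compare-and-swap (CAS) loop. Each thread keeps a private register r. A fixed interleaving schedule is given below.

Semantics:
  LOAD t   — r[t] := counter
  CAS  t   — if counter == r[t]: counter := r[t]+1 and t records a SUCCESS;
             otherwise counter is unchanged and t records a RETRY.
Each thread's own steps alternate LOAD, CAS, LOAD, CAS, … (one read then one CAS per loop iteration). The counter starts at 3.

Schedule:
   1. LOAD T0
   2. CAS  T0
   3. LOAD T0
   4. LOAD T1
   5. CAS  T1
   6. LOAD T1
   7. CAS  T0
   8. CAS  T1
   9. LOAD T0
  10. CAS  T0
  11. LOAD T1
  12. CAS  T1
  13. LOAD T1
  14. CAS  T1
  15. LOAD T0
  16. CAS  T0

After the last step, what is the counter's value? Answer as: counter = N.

counter = 10

1. LOAD T0 → mem=3 r[T0]=3 [LOAD]
2. CAS T0 → mem=4 r[T0]=3 [OK]
3. LOAD T0 → mem=4 r[T0]=4 [LOAD]
4. LOAD T1 → mem=4 r[T1]=4 [LOAD]
5. CAS T1 → mem=5 r[T1]=4 [OK]
6. LOAD T1 → mem=5 r[T1]=5 [LOAD]
7. CAS T0 → mem=5 r[T0]=4 [RETRY]
8. CAS T1 → mem=6 r[T1]=5 [OK]
9. LOAD T0 → mem=6 r[T0]=6 [LOAD]
10. CAS T0 → mem=7 r[T0]=6 [OK]
11. LOAD T1 → mem=7 r[T1]=7 [LOAD]
12. CAS T1 → mem=8 r[T1]=7 [OK]
13. LOAD T1 → mem=8 r[T1]=8 [LOAD]
14. CAS T1 → mem=9 r[T1]=8 [OK]
15. LOAD T0 → mem=9 r[T0]=9 [LOAD]
16. CAS T0 → mem=10 r[T0]=9 [OK]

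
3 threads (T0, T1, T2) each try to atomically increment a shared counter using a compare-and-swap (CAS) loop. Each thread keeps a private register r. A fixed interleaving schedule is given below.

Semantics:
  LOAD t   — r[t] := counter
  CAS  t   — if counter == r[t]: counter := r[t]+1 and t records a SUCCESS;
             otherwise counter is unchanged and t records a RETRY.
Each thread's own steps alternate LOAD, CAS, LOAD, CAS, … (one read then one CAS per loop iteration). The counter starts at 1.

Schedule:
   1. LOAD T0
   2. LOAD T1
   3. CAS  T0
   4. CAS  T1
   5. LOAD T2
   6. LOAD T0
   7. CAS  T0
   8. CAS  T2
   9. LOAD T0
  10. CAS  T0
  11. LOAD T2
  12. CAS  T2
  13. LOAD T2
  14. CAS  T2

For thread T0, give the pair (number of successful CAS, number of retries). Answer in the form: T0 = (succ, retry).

T0 = (3, 0)

   1) LOAD T0:  M=1  r_T0=1
   2) LOAD T1:  M=1  r_T1=1
   3) CAS  T0:  M=2  r_T0=1 ✓
   4) CAS  T1:  M=2  r_T1=1 ✗
   5) LOAD T2:  M=2  r_T2=2
   6) LOAD T0:  M=2  r_T0=2
   7) CAS  T0:  M=3  r_T0=2 ✓
   8) CAS  T2:  M=3  r_T2=2 ✗
   9) LOAD T0:  M=3  r_T0=3
  10) CAS  T0:  M=4  r_T0=3 ✓
  11) LOAD T2:  M=4  r_T2=4
  12) CAS  T2:  M=5  r_T2=4 ✓
  13) LOAD T2:  M=5  r_T2=5
  14) CAS  T2:  M=6  r_T2=5 ✓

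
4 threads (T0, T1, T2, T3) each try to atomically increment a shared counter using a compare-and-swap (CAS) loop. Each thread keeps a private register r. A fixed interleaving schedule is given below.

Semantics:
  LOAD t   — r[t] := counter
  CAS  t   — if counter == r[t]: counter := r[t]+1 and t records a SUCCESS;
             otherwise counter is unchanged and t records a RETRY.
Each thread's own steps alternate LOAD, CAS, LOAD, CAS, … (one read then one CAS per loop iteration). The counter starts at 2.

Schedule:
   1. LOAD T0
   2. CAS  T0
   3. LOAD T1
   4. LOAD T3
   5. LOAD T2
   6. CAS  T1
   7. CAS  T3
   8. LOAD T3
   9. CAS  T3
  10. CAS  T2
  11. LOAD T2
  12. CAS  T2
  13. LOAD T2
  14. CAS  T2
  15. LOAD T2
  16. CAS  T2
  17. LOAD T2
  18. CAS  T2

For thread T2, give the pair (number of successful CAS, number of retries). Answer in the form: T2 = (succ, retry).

T0 LOAD — after: cnt=2, r=2 — load
T0 CAS — after: cnt=3, r=2 — ok
T1 LOAD — after: cnt=3, r=3 — load
T3 LOAD — after: cnt=3, r=3 — load
T2 LOAD — after: cnt=3, r=3 — load
T1 CAS — after: cnt=4, r=3 — ok
T3 CAS — after: cnt=4, r=3 — retry
T3 LOAD — after: cnt=4, r=4 — load
T3 CAS — after: cnt=5, r=4 — ok
T2 CAS — after: cnt=5, r=3 — retry
T2 LOAD — after: cnt=5, r=5 — load
T2 CAS — after: cnt=6, r=5 — ok
T2 LOAD — after: cnt=6, r=6 — load
T2 CAS — after: cnt=7, r=6 — ok
T2 LOAD — after: cnt=7, r=7 — load
T2 CAS — after: cnt=8, r=7 — ok
T2 LOAD — after: cnt=8, r=8 — load
T2 CAS — after: cnt=9, r=8 — ok

T2 = (4, 1)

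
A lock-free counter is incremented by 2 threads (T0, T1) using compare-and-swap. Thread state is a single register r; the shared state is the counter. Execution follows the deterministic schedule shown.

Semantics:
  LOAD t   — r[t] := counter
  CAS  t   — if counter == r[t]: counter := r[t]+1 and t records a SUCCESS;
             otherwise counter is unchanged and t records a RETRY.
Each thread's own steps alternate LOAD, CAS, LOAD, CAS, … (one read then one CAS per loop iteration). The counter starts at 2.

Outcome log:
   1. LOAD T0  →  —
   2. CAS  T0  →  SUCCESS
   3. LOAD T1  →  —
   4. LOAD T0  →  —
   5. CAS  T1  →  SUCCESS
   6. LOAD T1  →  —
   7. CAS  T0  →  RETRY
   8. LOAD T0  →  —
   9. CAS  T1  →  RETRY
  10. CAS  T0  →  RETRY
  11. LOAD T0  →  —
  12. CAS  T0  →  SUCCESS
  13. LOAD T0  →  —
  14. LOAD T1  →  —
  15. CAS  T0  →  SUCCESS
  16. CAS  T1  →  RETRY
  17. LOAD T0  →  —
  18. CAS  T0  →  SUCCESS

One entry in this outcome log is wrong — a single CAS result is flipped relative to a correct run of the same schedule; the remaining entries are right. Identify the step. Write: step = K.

step = 9

Correct run:
#1 T0 reads 2
#2 T0 CAS(2→3) writes; counter now 3
#3 T1 reads 3
#4 T0 reads 3
#5 T1 CAS(3→4) writes; counter now 4
#6 T1 reads 4
#7 T0 CAS(3→4) fails; counter now 4
#8 T0 reads 4
#9 T1 CAS(4→5) writes; counter now 5
#10 T0 CAS(4→5) fails; counter now 5
#11 T0 reads 5
#12 T0 CAS(5→6) writes; counter now 6
#13 T0 reads 6
#14 T1 reads 6
#15 T0 CAS(6→7) writes; counter now 7
#16 T1 CAS(6→7) fails; counter now 7
#17 T0 reads 7
#18 T0 CAS(7→8) writes; counter now 8
Mismatch at 9.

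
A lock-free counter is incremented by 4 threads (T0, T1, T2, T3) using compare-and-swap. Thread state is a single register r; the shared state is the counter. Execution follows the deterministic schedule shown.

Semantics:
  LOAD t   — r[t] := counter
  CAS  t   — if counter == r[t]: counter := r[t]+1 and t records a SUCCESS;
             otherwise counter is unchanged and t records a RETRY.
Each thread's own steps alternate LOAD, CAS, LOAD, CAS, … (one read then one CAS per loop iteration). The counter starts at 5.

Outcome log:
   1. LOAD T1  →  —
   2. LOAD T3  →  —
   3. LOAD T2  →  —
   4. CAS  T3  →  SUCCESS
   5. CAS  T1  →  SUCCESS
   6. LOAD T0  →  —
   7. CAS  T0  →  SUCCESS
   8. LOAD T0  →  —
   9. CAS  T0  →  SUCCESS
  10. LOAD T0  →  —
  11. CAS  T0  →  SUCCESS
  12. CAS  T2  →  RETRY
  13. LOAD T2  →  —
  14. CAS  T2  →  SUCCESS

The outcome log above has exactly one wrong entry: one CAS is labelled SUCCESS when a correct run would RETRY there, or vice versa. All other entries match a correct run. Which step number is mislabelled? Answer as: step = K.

Correct run:
step 1: T1 LOAD ⇒ load; ctr=5 reg=5
step 2: T3 LOAD ⇒ load; ctr=5 reg=5
step 3: T2 LOAD ⇒ load; ctr=5 reg=5
step 4: T3 CAS ⇒ ok; ctr=6 reg=5
step 5: T1 CAS ⇒ retry; ctr=6 reg=5
step 6: T0 LOAD ⇒ load; ctr=6 reg=6
step 7: T0 CAS ⇒ ok; ctr=7 reg=6
step 8: T0 LOAD ⇒ load; ctr=7 reg=7
step 9: T0 CAS ⇒ ok; ctr=8 reg=7
step 10: T0 LOAD ⇒ load; ctr=8 reg=8
step 11: T0 CAS ⇒ ok; ctr=9 reg=8
step 12: T2 CAS ⇒ retry; ctr=9 reg=5
step 13: T2 LOAD ⇒ load; ctr=9 reg=9
step 14: T2 CAS ⇒ ok; ctr=10 reg=9
Log disagrees first at step 5.

step = 5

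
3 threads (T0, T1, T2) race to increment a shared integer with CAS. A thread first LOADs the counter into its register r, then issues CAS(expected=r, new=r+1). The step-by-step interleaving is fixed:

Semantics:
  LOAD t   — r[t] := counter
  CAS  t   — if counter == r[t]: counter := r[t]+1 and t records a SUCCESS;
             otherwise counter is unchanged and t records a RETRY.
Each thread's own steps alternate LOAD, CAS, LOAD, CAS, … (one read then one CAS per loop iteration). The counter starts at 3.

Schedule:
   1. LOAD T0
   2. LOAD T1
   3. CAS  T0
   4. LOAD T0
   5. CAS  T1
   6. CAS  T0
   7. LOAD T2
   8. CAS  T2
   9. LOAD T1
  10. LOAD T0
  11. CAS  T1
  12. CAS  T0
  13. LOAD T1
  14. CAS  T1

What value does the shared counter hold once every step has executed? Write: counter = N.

counter = 8

[1] T0.load  rd  (counter 3, T0.r 3)
[2] T1.load  rd  (counter 3, T1.r 3)
[3] T0.cas  hit  (counter 4, T0.r 3)
[4] T0.load  rd  (counter 4, T0.r 4)
[5] T1.cas  miss  (counter 4, T1.r 3)
[6] T0.cas  hit  (counter 5, T0.r 4)
[7] T2.load  rd  (counter 5, T2.r 5)
[8] T2.cas  hit  (counter 6, T2.r 5)
[9] T1.load  rd  (counter 6, T1.r 6)
[10] T0.load  rd  (counter 6, T0.r 6)
[11] T1.cas  hit  (counter 7, T1.r 6)
[12] T0.cas  miss  (counter 7, T0.r 6)
[13] T1.load  rd  (counter 7, T1.r 7)
[14] T1.cas  hit  (counter 8, T1.r 7)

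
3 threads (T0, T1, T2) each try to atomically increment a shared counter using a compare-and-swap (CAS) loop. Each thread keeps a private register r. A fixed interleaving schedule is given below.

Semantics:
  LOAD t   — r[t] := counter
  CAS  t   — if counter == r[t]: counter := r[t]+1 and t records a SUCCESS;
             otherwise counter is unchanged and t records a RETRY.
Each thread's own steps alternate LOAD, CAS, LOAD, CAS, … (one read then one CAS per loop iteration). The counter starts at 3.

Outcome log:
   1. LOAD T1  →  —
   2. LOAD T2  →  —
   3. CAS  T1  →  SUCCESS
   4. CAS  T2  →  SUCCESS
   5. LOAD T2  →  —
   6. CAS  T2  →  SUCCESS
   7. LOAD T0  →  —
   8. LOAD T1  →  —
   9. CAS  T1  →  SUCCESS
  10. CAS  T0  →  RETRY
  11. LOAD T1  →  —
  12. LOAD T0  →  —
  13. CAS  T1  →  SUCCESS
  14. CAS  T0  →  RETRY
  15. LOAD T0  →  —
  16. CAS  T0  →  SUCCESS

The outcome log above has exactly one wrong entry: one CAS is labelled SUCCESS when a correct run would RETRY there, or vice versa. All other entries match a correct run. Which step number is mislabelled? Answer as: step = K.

step = 4

Reference trace:
#1 T1 reads 3
#2 T2 reads 3
#3 T1 CAS(3→4) writes; counter now 4
#4 T2 CAS(3→4) fails; counter now 4
#5 T2 reads 4
#6 T2 CAS(4→5) writes; counter now 5
#7 T0 reads 5
#8 T1 reads 5
#9 T1 CAS(5→6) writes; counter now 6
#10 T0 CAS(5→6) fails; counter now 6
#11 T1 reads 6
#12 T0 reads 6
#13 T1 CAS(6→7) writes; counter now 7
#14 T0 CAS(6→7) fails; counter now 7
#15 T0 reads 7
#16 T0 CAS(7→8) writes; counter now 8
Mismatch at 4.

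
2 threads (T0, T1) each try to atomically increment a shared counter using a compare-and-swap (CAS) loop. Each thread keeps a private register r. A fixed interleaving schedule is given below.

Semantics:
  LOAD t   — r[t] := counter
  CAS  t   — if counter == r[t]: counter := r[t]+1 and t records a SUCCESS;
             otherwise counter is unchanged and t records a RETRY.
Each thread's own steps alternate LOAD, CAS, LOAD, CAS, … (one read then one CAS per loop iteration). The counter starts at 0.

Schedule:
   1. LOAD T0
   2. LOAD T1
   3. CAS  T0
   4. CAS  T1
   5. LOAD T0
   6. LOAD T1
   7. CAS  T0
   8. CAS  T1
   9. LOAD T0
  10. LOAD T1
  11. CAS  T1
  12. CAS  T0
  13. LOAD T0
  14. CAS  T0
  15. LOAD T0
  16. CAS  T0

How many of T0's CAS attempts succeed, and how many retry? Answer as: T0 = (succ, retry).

T0 LOAD — after: cnt=0, r=0 — load
T1 LOAD — after: cnt=0, r=0 — load
T0 CAS — after: cnt=1, r=0 — ok
T1 CAS — after: cnt=1, r=0 — retry
T0 LOAD — after: cnt=1, r=1 — load
T1 LOAD — after: cnt=1, r=1 — load
T0 CAS — after: cnt=2, r=1 — ok
T1 CAS — after: cnt=2, r=1 — retry
T0 LOAD — after: cnt=2, r=2 — load
T1 LOAD — after: cnt=2, r=2 — load
T1 CAS — after: cnt=3, r=2 — ok
T0 CAS — after: cnt=3, r=2 — retry
T0 LOAD — after: cnt=3, r=3 — load
T0 CAS — after: cnt=4, r=3 — ok
T0 LOAD — after: cnt=4, r=4 — load
T0 CAS — after: cnt=5, r=4 — ok

T0 = (4, 1)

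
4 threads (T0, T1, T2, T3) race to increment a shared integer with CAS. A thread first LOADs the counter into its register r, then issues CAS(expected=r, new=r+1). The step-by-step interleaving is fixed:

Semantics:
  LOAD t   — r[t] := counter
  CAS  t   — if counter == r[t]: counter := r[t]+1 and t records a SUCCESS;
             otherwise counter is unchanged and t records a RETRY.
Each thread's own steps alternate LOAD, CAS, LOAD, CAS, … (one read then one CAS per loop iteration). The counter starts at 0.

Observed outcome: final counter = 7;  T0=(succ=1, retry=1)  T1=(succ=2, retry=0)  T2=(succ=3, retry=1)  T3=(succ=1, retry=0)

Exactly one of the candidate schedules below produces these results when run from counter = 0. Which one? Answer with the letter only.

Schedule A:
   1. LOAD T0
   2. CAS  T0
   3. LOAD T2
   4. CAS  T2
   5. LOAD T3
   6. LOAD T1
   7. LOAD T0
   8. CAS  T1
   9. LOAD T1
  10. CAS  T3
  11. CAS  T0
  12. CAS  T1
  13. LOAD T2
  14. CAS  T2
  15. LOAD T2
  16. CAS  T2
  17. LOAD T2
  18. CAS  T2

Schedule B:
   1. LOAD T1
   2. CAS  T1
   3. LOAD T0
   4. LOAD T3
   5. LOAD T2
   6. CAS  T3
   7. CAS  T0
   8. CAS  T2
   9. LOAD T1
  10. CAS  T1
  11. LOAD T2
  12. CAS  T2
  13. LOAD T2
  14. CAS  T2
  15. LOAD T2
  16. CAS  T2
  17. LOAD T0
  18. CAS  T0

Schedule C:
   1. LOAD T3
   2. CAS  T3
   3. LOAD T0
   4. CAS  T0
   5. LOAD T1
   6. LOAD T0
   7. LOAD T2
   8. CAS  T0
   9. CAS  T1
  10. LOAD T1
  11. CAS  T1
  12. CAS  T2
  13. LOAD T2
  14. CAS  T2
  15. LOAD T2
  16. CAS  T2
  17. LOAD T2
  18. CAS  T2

B

Run B:
[1] T1.load  rd  (counter 0, T1.r 0)
[2] T1.cas  hit  (counter 1, T1.r 0)
[3] T0.load  rd  (counter 1, T0.r 1)
[4] T3.load  rd  (counter 1, T3.r 1)
[5] T2.load  rd  (counter 1, T2.r 1)
[6] T3.cas  hit  (counter 2, T3.r 1)
[7] T0.cas  miss  (counter 2, T0.r 1)
[8] T2.cas  miss  (counter 2, T2.r 1)
[9] T1.load  rd  (counter 2, T1.r 2)
[10] T1.cas  hit  (counter 3, T1.r 2)
[11] T2.load  rd  (counter 3, T2.r 3)
[12] T2.cas  hit  (counter 4, T2.r 3)
[13] T2.load  rd  (counter 4, T2.r 4)
[14] T2.cas  hit  (counter 5, T2.r 4)
[15] T2.load  rd  (counter 5, T2.r 5)
[16] T2.cas  hit  (counter 6, T2.r 5)
[17] T0.load  rd  (counter 6, T0.r 6)
[18] T0.cas  hit  (counter 7, T0.r 6)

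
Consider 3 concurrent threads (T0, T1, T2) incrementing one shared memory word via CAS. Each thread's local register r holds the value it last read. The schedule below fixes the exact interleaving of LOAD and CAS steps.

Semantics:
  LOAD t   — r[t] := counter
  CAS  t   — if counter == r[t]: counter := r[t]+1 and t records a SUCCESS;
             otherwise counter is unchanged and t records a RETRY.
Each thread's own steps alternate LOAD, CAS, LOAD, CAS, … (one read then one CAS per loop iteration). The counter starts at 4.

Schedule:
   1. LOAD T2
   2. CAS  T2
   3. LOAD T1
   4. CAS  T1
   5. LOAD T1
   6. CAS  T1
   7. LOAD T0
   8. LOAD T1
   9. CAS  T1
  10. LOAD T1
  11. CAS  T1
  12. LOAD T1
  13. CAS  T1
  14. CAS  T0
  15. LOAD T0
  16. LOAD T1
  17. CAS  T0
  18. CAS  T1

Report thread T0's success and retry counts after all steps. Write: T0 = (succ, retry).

T0 = (1, 1)

1. LOAD T2 → mem=4 r[T2]=4 [LOAD]
2. CAS T2 → mem=5 r[T2]=4 [OK]
3. LOAD T1 → mem=5 r[T1]=5 [LOAD]
4. CAS T1 → mem=6 r[T1]=5 [OK]
5. LOAD T1 → mem=6 r[T1]=6 [LOAD]
6. CAS T1 → mem=7 r[T1]=6 [OK]
7. LOAD T0 → mem=7 r[T0]=7 [LOAD]
8. LOAD T1 → mem=7 r[T1]=7 [LOAD]
9. CAS T1 → mem=8 r[T1]=7 [OK]
10. LOAD T1 → mem=8 r[T1]=8 [LOAD]
11. CAS T1 → mem=9 r[T1]=8 [OK]
12. LOAD T1 → mem=9 r[T1]=9 [LOAD]
13. CAS T1 → mem=10 r[T1]=9 [OK]
14. CAS T0 → mem=10 r[T0]=7 [RETRY]
15. LOAD T0 → mem=10 r[T0]=10 [LOAD]
16. LOAD T1 → mem=10 r[T1]=10 [LOAD]
17. CAS T0 → mem=11 r[T0]=10 [OK]
18. CAS T1 → mem=11 r[T1]=10 [RETRY]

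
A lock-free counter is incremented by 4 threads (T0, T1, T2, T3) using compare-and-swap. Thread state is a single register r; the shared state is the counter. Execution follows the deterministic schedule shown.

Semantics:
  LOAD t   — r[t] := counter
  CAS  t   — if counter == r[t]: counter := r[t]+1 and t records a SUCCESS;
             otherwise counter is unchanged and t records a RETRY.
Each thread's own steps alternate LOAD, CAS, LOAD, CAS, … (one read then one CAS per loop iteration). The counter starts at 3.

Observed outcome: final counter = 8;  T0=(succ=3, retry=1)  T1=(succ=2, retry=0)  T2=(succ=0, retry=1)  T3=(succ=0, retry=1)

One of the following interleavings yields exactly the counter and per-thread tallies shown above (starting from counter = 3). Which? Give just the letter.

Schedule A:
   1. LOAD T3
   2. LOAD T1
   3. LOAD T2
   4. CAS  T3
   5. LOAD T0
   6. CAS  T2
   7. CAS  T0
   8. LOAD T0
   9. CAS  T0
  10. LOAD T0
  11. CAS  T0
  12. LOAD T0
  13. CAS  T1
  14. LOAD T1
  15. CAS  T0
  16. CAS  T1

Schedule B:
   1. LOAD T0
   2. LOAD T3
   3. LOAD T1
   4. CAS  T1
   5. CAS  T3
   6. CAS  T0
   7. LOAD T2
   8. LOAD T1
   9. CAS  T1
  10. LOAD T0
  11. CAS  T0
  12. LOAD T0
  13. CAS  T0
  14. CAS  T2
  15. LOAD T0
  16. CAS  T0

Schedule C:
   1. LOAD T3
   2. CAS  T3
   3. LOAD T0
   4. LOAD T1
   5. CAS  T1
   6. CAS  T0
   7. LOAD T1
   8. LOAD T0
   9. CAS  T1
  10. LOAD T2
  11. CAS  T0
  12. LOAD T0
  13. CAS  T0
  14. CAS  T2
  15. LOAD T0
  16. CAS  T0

B

Tracing schedule B:
T0 LOAD — after: cnt=3, r=3 — load
T3 LOAD — after: cnt=3, r=3 — load
T1 LOAD — after: cnt=3, r=3 — load
T1 CAS — after: cnt=4, r=3 — ok
T3 CAS — after: cnt=4, r=3 — retry
T0 CAS — after: cnt=4, r=3 — retry
T2 LOAD — after: cnt=4, r=4 — load
T1 LOAD — after: cnt=4, r=4 — load
T1 CAS — after: cnt=5, r=4 — ok
T0 LOAD — after: cnt=5, r=5 — load
T0 CAS — after: cnt=6, r=5 — ok
T0 LOAD — after: cnt=6, r=6 — load
T0 CAS — after: cnt=7, r=6 — ok
T2 CAS — after: cnt=7, r=4 — retry
T0 LOAD — after: cnt=7, r=7 — load
T0 CAS — after: cnt=8, r=7 — ok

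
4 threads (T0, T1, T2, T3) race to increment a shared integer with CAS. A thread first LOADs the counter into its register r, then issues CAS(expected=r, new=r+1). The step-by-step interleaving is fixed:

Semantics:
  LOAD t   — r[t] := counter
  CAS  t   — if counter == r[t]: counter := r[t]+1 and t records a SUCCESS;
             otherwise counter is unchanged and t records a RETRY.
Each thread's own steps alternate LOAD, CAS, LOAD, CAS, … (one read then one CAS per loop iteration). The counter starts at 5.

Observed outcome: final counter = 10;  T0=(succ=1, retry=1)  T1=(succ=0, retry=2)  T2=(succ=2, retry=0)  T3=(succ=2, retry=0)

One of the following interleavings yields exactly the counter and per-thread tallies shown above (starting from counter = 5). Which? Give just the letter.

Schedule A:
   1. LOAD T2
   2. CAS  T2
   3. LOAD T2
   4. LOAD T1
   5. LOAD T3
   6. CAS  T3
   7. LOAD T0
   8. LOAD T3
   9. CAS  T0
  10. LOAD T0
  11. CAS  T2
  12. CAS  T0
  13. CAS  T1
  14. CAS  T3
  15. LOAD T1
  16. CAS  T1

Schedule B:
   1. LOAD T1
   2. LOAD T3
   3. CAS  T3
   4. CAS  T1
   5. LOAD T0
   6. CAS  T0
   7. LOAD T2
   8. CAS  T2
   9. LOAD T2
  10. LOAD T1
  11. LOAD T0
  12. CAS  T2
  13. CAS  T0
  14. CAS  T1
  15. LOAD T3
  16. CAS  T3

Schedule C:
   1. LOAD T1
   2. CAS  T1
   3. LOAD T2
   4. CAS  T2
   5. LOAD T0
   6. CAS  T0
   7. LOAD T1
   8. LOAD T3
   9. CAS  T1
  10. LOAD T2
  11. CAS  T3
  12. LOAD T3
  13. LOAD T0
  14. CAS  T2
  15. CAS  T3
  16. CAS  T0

Run B:
#1 T1 reads 5
#2 T3 reads 5
#3 T3 CAS(5→6) writes; counter now 6
#4 T1 CAS(5→6) fails; counter now 6
#5 T0 reads 6
#6 T0 CAS(6→7) writes; counter now 7
#7 T2 reads 7
#8 T2 CAS(7→8) writes; counter now 8
#9 T2 reads 8
#10 T1 reads 8
#11 T0 reads 8
#12 T2 CAS(8→9) writes; counter now 9
#13 T0 CAS(8→9) fails; counter now 9
#14 T1 CAS(8→9) fails; counter now 9
#15 T3 reads 9
#16 T3 CAS(9→10) writes; counter now 10

B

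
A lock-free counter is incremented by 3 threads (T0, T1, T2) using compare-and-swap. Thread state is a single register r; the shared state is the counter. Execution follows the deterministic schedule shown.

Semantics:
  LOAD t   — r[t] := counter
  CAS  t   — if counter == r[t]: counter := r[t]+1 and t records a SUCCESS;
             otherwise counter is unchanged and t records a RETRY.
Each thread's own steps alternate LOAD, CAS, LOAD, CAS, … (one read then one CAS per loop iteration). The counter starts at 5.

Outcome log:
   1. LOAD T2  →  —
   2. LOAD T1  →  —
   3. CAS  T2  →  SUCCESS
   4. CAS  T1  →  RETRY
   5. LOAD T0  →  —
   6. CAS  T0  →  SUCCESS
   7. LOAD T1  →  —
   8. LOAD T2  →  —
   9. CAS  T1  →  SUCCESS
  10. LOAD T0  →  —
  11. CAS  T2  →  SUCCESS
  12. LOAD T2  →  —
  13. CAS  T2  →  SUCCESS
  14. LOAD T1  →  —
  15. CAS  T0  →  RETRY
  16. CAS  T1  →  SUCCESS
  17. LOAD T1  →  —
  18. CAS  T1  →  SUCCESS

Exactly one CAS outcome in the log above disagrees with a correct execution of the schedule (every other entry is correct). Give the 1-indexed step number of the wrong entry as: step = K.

Reference trace:
   1) LOAD T2:  M=5  r_T2=5
   2) LOAD T1:  M=5  r_T1=5
   3) CAS  T2:  M=6  r_T2=5 ✓
   4) CAS  T1:  M=6  r_T1=5 ✗
   5) LOAD T0:  M=6  r_T0=6
   6) CAS  T0:  M=7  r_T0=6 ✓
   7) LOAD T1:  M=7  r_T1=7
   8) LOAD T2:  M=7  r_T2=7
   9) CAS  T1:  M=8  r_T1=7 ✓
  10) LOAD T0:  M=8  r_T0=8
  11) CAS  T2:  M=8  r_T2=7 ✗
  12) LOAD T2:  M=8  r_T2=8
  13) CAS  T2:  M=9  r_T2=8 ✓
  14) LOAD T1:  M=9  r_T1=9
  15) CAS  T0:  M=9  r_T0=8 ✗
  16) CAS  T1:  M=10  r_T1=9 ✓
  17) LOAD T1:  M=10  r_T1=10
  18) CAS  T1:  M=11  r_T1=10 ✓
Log disagrees first at step 11.

step = 11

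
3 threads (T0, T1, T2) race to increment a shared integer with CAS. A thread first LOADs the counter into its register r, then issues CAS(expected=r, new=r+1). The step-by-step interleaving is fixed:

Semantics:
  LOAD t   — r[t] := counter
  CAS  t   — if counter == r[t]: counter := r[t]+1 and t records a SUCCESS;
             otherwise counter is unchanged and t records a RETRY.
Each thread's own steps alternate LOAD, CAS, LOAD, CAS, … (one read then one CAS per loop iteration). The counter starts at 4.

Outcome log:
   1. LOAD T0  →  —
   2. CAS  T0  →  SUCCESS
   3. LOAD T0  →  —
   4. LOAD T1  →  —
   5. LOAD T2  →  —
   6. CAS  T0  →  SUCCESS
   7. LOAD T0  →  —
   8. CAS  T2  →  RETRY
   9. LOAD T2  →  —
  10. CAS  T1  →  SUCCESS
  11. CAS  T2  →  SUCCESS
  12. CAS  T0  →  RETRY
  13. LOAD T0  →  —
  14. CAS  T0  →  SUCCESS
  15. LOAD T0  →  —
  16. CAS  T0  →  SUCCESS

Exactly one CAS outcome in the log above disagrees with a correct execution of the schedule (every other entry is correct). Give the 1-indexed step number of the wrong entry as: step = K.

step = 10

Reference trace:
   1) LOAD T0:  M=4  r_T0=4
   2) CAS  T0:  M=5  r_T0=4 ✓
   3) LOAD T0:  M=5  r_T0=5
   4) LOAD T1:  M=5  r_T1=5
   5) LOAD T2:  M=5  r_T2=5
   6) CAS  T0:  M=6  r_T0=5 ✓
   7) LOAD T0:  M=6  r_T0=6
   8) CAS  T2:  M=6  r_T2=5 ✗
   9) LOAD T2:  M=6  r_T2=6
  10) CAS  T1:  M=6  r_T1=5 ✗
  11) CAS  T2:  M=7  r_T2=6 ✓
  12) CAS  T0:  M=7  r_T0=6 ✗
  13) LOAD T0:  M=7  r_T0=7
  14) CAS  T0:  M=8  r_T0=7 ✓
  15) LOAD T0:  M=8  r_T0=8
  16) CAS  T0:  M=9  r_T0=8 ✓
Mismatch at 10.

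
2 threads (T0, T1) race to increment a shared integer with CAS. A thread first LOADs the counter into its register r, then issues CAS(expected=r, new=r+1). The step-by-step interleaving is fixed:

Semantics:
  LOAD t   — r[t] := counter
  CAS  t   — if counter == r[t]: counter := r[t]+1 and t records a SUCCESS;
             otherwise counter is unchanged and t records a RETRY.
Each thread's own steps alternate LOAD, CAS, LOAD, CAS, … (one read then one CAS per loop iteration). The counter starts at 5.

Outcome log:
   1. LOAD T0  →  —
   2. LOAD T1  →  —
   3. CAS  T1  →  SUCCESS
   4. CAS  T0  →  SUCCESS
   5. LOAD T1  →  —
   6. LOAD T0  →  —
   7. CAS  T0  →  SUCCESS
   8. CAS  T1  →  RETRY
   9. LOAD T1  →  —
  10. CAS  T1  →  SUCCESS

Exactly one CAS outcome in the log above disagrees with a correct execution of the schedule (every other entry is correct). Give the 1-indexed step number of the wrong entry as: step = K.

Re-executing:
step 1: T0 LOAD ⇒ load; ctr=5 reg=5
step 2: T1 LOAD ⇒ load; ctr=5 reg=5
step 3: T1 CAS ⇒ ok; ctr=6 reg=5
step 4: T0 CAS ⇒ retry; ctr=6 reg=5
step 5: T1 LOAD ⇒ load; ctr=6 reg=6
step 6: T0 LOAD ⇒ load; ctr=6 reg=6
step 7: T0 CAS ⇒ ok; ctr=7 reg=6
step 8: T1 CAS ⇒ retry; ctr=7 reg=6
step 9: T1 LOAD ⇒ load; ctr=7 reg=7
step 10: T1 CAS ⇒ ok; ctr=8 reg=7
Log disagrees first at step 4.

step = 4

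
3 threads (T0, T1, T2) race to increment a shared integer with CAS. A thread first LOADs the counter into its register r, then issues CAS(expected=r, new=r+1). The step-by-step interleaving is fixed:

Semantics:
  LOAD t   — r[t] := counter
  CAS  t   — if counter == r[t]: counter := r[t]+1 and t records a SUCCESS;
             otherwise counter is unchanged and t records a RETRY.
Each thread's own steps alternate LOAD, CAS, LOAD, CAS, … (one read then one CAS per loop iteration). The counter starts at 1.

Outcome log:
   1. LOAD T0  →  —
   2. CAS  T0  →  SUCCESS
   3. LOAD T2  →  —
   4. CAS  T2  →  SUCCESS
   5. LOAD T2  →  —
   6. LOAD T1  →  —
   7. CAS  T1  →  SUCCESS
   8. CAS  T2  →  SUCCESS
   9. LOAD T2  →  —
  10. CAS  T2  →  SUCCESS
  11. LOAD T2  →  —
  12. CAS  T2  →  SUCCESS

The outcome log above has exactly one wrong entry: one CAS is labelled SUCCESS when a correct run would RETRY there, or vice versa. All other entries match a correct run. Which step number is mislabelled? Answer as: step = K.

Reference trace:
[1] T0.load  rd  (counter 1, T0.r 1)
[2] T0.cas  hit  (counter 2, T0.r 1)
[3] T2.load  rd  (counter 2, T2.r 2)
[4] T2.cas  hit  (counter 3, T2.r 2)
[5] T2.load  rd  (counter 3, T2.r 3)
[6] T1.load  rd  (counter 3, T1.r 3)
[7] T1.cas  hit  (counter 4, T1.r 3)
[8] T2.cas  miss  (counter 4, T2.r 3)
[9] T2.load  rd  (counter 4, T2.r 4)
[10] T2.cas  hit  (counter 5, T2.r 4)
[11] T2.load  rd  (counter 5, T2.r 5)
[12] T2.cas  hit  (counter 6, T2.r 5)
Log disagrees first at step 8.

step = 8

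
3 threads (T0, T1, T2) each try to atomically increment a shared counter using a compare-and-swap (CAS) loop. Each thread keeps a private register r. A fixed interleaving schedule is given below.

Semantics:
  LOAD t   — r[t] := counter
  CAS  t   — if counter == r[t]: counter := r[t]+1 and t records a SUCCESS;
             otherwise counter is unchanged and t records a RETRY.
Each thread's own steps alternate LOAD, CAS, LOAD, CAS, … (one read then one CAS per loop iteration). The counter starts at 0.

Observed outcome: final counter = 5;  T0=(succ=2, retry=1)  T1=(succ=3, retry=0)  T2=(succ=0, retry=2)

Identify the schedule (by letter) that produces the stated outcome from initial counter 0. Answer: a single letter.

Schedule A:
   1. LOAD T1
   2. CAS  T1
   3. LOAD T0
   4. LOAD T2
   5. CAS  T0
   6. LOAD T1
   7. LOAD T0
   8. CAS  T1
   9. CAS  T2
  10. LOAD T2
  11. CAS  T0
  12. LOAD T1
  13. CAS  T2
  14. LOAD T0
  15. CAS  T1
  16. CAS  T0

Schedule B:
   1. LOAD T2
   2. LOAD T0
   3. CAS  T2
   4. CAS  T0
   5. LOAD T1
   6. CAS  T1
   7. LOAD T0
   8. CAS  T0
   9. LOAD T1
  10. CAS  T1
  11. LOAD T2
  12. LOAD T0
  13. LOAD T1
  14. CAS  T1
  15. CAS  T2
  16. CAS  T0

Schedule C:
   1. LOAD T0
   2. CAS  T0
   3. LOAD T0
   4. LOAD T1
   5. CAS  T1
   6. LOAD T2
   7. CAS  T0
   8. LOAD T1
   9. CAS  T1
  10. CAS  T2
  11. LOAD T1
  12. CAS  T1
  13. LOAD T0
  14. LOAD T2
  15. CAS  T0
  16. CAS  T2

C

Run C:
1. LOAD T0 → mem=0 r[T0]=0 [LOAD]
2. CAS T0 → mem=1 r[T0]=0 [OK]
3. LOAD T0 → mem=1 r[T0]=1 [LOAD]
4. LOAD T1 → mem=1 r[T1]=1 [LOAD]
5. CAS T1 → mem=2 r[T1]=1 [OK]
6. LOAD T2 → mem=2 r[T2]=2 [LOAD]
7. CAS T0 → mem=2 r[T0]=1 [RETRY]
8. LOAD T1 → mem=2 r[T1]=2 [LOAD]
9. CAS T1 → mem=3 r[T1]=2 [OK]
10. CAS T2 → mem=3 r[T2]=2 [RETRY]
11. LOAD T1 → mem=3 r[T1]=3 [LOAD]
12. CAS T1 → mem=4 r[T1]=3 [OK]
13. LOAD T0 → mem=4 r[T0]=4 [LOAD]
14. LOAD T2 → mem=4 r[T2]=4 [LOAD]
15. CAS T0 → mem=5 r[T0]=4 [OK]
16. CAS T2 → mem=5 r[T2]=4 [RETRY]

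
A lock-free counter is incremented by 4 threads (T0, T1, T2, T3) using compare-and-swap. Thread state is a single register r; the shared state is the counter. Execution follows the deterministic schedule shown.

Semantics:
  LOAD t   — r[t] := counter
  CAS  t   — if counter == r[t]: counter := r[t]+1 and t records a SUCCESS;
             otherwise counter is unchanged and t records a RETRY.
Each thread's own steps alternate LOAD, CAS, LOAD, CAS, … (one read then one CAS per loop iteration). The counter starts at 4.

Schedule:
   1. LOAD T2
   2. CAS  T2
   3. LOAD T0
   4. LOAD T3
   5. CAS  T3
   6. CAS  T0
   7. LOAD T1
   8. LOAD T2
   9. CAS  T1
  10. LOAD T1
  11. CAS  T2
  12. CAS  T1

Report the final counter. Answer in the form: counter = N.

   1) LOAD T2:  M=4  r_T2=4
   2) CAS  T2:  M=5  r_T2=4 ✓
   3) LOAD T0:  M=5  r_T0=5
   4) LOAD T3:  M=5  r_T3=5
   5) CAS  T3:  M=6  r_T3=5 ✓
   6) CAS  T0:  M=6  r_T0=5 ✗
   7) LOAD T1:  M=6  r_T1=6
   8) LOAD T2:  M=6  r_T2=6
   9) CAS  T1:  M=7  r_T1=6 ✓
  10) LOAD T1:  M=7  r_T1=7
  11) CAS  T2:  M=7  r_T2=6 ✗
  12) CAS  T1:  M=8  r_T1=7 ✓

counter = 8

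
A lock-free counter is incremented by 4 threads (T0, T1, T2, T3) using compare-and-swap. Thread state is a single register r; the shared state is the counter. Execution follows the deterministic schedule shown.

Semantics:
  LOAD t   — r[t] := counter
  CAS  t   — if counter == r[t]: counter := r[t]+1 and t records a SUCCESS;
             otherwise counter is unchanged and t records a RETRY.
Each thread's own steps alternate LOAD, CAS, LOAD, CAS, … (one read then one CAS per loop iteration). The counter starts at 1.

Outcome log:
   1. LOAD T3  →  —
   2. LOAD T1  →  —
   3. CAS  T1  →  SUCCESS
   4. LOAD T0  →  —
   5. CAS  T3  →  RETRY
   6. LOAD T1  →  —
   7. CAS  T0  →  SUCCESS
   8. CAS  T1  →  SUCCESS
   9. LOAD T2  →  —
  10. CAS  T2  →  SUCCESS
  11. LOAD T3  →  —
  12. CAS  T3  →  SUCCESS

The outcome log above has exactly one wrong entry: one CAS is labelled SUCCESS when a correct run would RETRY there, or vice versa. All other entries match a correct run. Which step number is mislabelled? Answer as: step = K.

step = 8

Reference trace:
   1) LOAD T3:  M=1  r_T3=1
   2) LOAD T1:  M=1  r_T1=1
   3) CAS  T1:  M=2  r_T1=1 ✓
   4) LOAD T0:  M=2  r_T0=2
   5) CAS  T3:  M=2  r_T3=1 ✗
   6) LOAD T1:  M=2  r_T1=2
   7) CAS  T0:  M=3  r_T0=2 ✓
   8) CAS  T1:  M=3  r_T1=2 ✗
   9) LOAD T2:  M=3  r_T2=3
  10) CAS  T2:  M=4  r_T2=3 ✓
  11) LOAD T3:  M=4  r_T3=4
  12) CAS  T3:  M=5  r_T3=4 ✓
Mismatch at 8.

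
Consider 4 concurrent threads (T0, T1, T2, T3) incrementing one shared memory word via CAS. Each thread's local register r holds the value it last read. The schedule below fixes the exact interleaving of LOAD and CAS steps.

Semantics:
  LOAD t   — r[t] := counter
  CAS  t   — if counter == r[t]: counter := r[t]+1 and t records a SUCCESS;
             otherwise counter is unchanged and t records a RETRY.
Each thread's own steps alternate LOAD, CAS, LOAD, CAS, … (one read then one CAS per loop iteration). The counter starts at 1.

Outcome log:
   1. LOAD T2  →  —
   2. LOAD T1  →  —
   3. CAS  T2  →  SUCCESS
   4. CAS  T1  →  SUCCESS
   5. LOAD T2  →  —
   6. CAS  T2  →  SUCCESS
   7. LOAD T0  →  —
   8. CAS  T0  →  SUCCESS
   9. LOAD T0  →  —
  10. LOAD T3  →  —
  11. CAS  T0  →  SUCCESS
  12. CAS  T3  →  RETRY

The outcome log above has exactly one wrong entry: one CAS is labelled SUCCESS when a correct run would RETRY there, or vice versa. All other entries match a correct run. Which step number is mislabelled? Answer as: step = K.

step = 4

Correct run:
[1] T2.load  rd  (counter 1, T2.r 1)
[2] T1.load  rd  (counter 1, T1.r 1)
[3] T2.cas  hit  (counter 2, T2.r 1)
[4] T1.cas  miss  (counter 2, T1.r 1)
[5] T2.load  rd  (counter 2, T2.r 2)
[6] T2.cas  hit  (counter 3, T2.r 2)
[7] T0.load  rd  (counter 3, T0.r 3)
[8] T0.cas  hit  (counter 4, T0.r 3)
[9] T0.load  rd  (counter 4, T0.r 4)
[10] T3.load  rd  (counter 4, T3.r 4)
[11] T0.cas  hit  (counter 5, T0.r 4)
[12] T3.cas  miss  (counter 5, T3.r 4)
Mismatch at 4.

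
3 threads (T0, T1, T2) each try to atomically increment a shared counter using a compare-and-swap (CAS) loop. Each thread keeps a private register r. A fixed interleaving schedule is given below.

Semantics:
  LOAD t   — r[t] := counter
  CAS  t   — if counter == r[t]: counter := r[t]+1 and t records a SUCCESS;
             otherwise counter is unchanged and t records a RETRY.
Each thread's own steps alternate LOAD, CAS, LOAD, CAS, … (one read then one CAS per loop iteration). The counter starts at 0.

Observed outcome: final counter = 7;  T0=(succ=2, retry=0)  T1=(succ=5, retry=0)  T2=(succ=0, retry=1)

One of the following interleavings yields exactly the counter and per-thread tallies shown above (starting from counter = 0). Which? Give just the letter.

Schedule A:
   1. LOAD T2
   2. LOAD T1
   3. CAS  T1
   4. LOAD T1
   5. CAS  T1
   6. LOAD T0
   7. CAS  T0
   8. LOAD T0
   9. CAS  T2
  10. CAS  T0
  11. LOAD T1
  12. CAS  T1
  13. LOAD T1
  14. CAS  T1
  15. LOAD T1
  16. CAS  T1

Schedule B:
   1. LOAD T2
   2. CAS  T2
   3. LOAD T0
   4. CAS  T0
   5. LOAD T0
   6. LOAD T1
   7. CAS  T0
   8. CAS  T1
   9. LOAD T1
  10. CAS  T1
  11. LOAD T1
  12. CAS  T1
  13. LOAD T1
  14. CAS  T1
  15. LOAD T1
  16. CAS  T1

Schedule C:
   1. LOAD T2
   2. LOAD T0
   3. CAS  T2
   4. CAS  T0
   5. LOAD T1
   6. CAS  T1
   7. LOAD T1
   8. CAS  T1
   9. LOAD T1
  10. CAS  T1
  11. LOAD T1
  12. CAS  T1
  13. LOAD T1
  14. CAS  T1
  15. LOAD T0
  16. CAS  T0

Tracing schedule A:
[1] T2.load  rd  (counter 0, T2.r 0)
[2] T1.load  rd  (counter 0, T1.r 0)
[3] T1.cas  hit  (counter 1, T1.r 0)
[4] T1.load  rd  (counter 1, T1.r 1)
[5] T1.cas  hit  (counter 2, T1.r 1)
[6] T0.load  rd  (counter 2, T0.r 2)
[7] T0.cas  hit  (counter 3, T0.r 2)
[8] T0.load  rd  (counter 3, T0.r 3)
[9] T2.cas  miss  (counter 3, T2.r 0)
[10] T0.cas  hit  (counter 4, T0.r 3)
[11] T1.load  rd  (counter 4, T1.r 4)
[12] T1.cas  hit  (counter 5, T1.r 4)
[13] T1.load  rd  (counter 5, T1.r 5)
[14] T1.cas  hit  (counter 6, T1.r 5)
[15] T1.load  rd  (counter 6, T1.r 6)
[16] T1.cas  hit  (counter 7, T1.r 6)

A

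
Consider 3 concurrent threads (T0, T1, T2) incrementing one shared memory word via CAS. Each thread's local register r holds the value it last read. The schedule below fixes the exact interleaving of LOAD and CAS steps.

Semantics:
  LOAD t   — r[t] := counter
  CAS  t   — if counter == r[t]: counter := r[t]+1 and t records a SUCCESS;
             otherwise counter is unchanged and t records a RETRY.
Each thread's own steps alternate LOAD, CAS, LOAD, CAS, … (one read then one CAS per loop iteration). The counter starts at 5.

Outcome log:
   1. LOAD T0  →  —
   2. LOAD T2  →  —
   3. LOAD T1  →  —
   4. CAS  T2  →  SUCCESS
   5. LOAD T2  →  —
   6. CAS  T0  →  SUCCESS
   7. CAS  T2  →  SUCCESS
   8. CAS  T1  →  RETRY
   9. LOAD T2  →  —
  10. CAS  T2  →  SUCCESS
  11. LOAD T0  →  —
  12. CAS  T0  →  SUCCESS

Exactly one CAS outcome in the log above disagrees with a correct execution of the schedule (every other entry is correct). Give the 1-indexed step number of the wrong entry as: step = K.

Reference trace:
T0 LOAD — after: cnt=5, r=5 — load
T2 LOAD — after: cnt=5, r=5 — load
T1 LOAD — after: cnt=5, r=5 — load
T2 CAS — after: cnt=6, r=5 — ok
T2 LOAD — after: cnt=6, r=6 — load
T0 CAS — after: cnt=6, r=5 — retry
T2 CAS — after: cnt=7, r=6 — ok
T1 CAS — after: cnt=7, r=5 — retry
T2 LOAD — after: cnt=7, r=7 — load
T2 CAS — after: cnt=8, r=7 — ok
T0 LOAD — after: cnt=8, r=8 — load
T0 CAS — after: cnt=9, r=8 — ok
Mismatch at 6.

step = 6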